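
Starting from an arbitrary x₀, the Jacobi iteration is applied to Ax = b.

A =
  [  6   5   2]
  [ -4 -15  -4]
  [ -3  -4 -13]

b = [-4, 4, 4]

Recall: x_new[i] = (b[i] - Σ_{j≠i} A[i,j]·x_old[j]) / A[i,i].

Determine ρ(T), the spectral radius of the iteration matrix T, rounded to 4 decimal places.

Write A = D+L+U with D = diag(6, -15, -13).
Jacobi T = -D⁻¹(L+U): T[0,1] = -(5)/(6) = -0.8333; T[0,0] = 0.
  T[0,:] = [+0.0000, -0.8333, -0.3333]
  T[1,:] = [-0.2667, +0.0000, -0.2667]
  T[2,:] = [-0.2308, -0.3077, +0.0000]
|λ(T)| sorted: 0.7023, 0.4575, 0.2447.
ρ = 0.7023; 0.7023 < 1: convergent.

0.7023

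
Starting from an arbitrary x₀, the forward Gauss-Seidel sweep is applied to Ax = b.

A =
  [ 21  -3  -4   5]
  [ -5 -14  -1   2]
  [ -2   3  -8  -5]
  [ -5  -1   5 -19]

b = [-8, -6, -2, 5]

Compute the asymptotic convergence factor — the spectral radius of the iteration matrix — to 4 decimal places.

Split A = D + L + U, D = diag(21, -14, -8, -19).
T_GS = -(D+L)⁻¹U: row 0 first, T[0,1] = -(-3)/(21) = +0.1429; later rows by forward substitution.
  T[0,:] = [+0.0000, +0.1429, +0.1905, -0.2381]
  T[1,:] = [+0.0000, -0.0510, -0.1395, +0.2279]
  T[2,:] = [+0.0000, -0.0548, -0.0999, -0.4800]
  T[3,:] = [+0.0000, -0.0493, -0.0691, -0.0757]
moduli |λ_i(T)| = 0.2912, 0.0759, 0.0759, 0.0000.
spectral radius ρ = 0.2912; 0.2912 < 1: convergent.

0.2912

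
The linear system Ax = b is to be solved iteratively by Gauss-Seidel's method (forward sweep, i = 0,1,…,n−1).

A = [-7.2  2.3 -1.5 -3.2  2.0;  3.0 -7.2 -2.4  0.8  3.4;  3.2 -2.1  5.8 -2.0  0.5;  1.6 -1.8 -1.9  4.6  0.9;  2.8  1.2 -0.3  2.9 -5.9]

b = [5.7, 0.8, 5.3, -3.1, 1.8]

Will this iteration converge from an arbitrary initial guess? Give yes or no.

yes

A = D + L + U where D = diag(-7.2, -7.2, 5.8, 4.6, -5.9).
T_GS = -(D+L)⁻¹U: row 0 first, T[0,3] = -(-3.2)/(-7.2) = -0.4444; later rows by forward substitution.
  T[0,:] = [+0.0000 +0.3194 -0.2083 -0.4444 +0.2778]
  T[1,:] = [+0.0000 +0.1331 -0.4201 -0.0741 +0.5880]
  T[2,:] = [+0.0000 -0.1281 -0.0372 +0.5632 -0.0266]
  T[3,:] = [+0.0000 -0.1119 -0.1073 +0.3582 -0.0732]
  T[4,:] = [+0.0000 +0.1302 -0.2352 -0.0785 +0.2168]
moduli |λ_i(T)| = 0.6806, 0.2290, 0.2290, 0.0955, 0.0000.
ρ = 0.6806; 0.6806 < 1, so it converges for any x₀.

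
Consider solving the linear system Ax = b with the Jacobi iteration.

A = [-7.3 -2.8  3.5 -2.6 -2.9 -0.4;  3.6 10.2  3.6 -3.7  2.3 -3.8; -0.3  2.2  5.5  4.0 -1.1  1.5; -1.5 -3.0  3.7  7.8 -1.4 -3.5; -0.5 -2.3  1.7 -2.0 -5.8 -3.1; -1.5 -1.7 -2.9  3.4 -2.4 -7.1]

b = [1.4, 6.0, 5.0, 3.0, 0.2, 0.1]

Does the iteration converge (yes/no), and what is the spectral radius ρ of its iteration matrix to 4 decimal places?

no, ρ = 1.3100

Write A = D+L+U with D = diag(-7.3, 10.2, 5.5, 7.8, -5.8, -7.1).
Jacobi: T = -D⁻¹(L+U), T[5,3] = -(3.4)/(-7.1) = +0.4789; T[5,5] = 0.
  T[0,:] = [+0.0000  -0.3836  +0.4795  -0.3562  -0.3973  -0.0548]
  T[1,:] = [-0.3529  +0.0000  -0.3529  +0.3627  -0.2255  +0.3725]
  T[2,:] = [+0.0545  -0.4000  +0.0000  -0.7273  +0.2000  -0.2727]
  T[3,:] = [+0.1923  +0.3846  -0.4744  +0.0000  +0.1795  +0.4487]
  T[4,:] = [-0.0862  -0.3966  +0.2931  -0.3448  +0.0000  -0.5345]
  T[5,:] = [-0.2113  -0.2394  -0.4085  +0.4789  -0.3380  +0.0000]
|λ(T)| sorted: 1.3100, 0.7378, 0.3903, 0.3903, 0.2598, 0.1265.
ρ(T) = max|λ| = 1.3100; 1.3100 > 1 ⇒ diverges.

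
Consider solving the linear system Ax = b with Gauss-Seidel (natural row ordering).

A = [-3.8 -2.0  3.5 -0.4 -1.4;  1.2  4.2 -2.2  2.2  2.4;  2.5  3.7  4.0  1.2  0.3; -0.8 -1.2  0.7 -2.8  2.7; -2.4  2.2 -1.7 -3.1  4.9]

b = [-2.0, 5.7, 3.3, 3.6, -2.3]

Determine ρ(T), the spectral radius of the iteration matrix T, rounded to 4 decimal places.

1.5503

Let D = diag(-3.8, 4.2, 4, -2.8, 4.9); L, U the strict triangles.
Gauss-Seidel: T = -(D+L)⁻¹U, row 0 first, T[0,1] = -(-2)/(-3.8) = -0.5263; later rows by forward substitution.
  T[0,:] = [+0.0000  -0.5263  +0.9211  -0.1053  -0.3684]
  T[1,:] = [+0.0000  +0.1504  +0.2607  -0.4937  -0.4662]
  T[2,:] = [+0.0000  +0.1898  -0.8168  +0.2225  +0.5865]
  T[3,:] = [+0.0000  +0.1334  -0.5791  +0.2973  +1.4160]
  T[4,:] = [+0.0000  -0.1750  -0.3156  +0.4354  +1.1281]
|λ(T)| sorted: 1.5503, 0.6654, 0.1946, 0.1946, 0.0000.
ρ(T) = max|λ| = 1.5503; 1.5503 > 1, so it fails to converge.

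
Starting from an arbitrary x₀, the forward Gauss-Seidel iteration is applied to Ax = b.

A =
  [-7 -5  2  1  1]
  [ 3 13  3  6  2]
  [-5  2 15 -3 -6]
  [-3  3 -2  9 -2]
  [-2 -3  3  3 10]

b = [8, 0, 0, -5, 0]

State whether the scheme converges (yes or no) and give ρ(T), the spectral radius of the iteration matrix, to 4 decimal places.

yes, ρ = 0.6534

Split A = D + L + U, D = diag(-7, 13, 15, 9, 10).
T_GS = -(D+L)⁻¹U: row 0 first, T[0,4] = -(1)/(-7) = +0.1429; later rows by forward substitution.
  T[0,:] = [+0.0000  -0.7143  +0.2857  +0.1429  +0.1429]
  T[1,:] = [+0.0000  +0.1648  -0.2967  -0.4945  -0.1868]
  T[2,:] = [+0.0000  -0.2601  +0.1348  +0.3136  +0.4725]
  T[3,:] = [+0.0000  -0.3508  +0.2241  +0.2821  +0.4371]
  T[4,:] = [+0.0000  +0.0899  -0.1395  -0.2985  -0.3004]
|roots of det(T-λI)|: 0.6534, 0.2314, 0.2314, 0.0419, 0.0000.
ρ = 0.6534; 0.6534 < 1: convergent.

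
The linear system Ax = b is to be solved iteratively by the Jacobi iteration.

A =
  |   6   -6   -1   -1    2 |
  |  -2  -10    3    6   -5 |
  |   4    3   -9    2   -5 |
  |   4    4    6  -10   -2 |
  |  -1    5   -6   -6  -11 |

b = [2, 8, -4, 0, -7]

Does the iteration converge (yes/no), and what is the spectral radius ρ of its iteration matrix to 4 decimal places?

no, ρ = 1.3346

Split A = D + L + U, D = diag(6, -10, -9, -10, -11).
Jacobi: T = -D⁻¹(L+U), T[3,1] = -(4)/(-10) = +0.4000; T[3,3] = 0.
  T[0,:] = [+0.0000 +1.0000 +0.1667 +0.1667 -0.3333]
  T[1,:] = [-0.2000 +0.0000 +0.3000 +0.6000 -0.5000]
  T[2,:] = [+0.4444 +0.3333 +0.0000 +0.2222 -0.5556]
  T[3,:] = [+0.4000 +0.4000 +0.6000 +0.0000 -0.2000]
  T[4,:] = [-0.0909 +0.4545 -0.5455 -0.5455 +0.0000]
moduli |λ_i(T)| = 1.3346, 0.7621, 0.7621, 0.3549, 0.3549.
ρ = 1.3346; 1.3346 > 1, so it fails to converge.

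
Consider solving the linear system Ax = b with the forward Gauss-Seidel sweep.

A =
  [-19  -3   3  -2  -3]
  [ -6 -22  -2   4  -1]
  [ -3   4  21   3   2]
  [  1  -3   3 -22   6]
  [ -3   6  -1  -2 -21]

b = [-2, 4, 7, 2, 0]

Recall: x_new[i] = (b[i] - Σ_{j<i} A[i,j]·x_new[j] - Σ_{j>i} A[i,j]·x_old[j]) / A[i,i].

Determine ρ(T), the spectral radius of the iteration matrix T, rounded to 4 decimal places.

Diagonal D = diag(-19, -22, 21, -22, -21); L, U strict lower/upper.
Gauss-Seidel: T = -(D+L)⁻¹U, row 0 first, T[0,3] = -(-2)/(-19) = -0.1053; later rows by forward substitution.
  T[0,:] = [+0.0000 -0.1579 +0.1579 -0.1053 -0.1579]
  T[1,:] = [+0.0000 +0.0431 -0.1340 +0.2105 -0.0024]
  T[2,:] = [+0.0000 -0.0308 +0.0481 -0.1980 -0.1173]
  T[3,:] = [+0.0000 -0.0172 +0.0320 -0.0605 +0.2499]
  T[4,:] = [+0.0000 +0.0380 -0.0662 +0.0904 +0.0037]
|roots of det(T-λI)|: 0.2291, 0.1100, 0.1100, 0.0288, 0.0000.
spectral radius ρ = 0.2291; 0.2291 < 1: convergent.

0.2291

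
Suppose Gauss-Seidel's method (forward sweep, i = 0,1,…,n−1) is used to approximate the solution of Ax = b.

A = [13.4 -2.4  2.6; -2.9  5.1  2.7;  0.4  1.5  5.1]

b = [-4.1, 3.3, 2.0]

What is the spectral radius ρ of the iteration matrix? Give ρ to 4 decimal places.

Write A = D+L+U with D = diag(13.4, 5.1, 5.1).
T_GS = -(D+L)⁻¹U: row 0 first, T[0,1] = -(-2.4)/(13.4) = +0.1791; later rows by forward substitution.
  T[0,:] = [+0.0000 +0.1791 -0.1940]
  T[1,:] = [+0.0000 +0.1018 -0.6397]
  T[2,:] = [+0.0000 -0.0440 +0.2034]
|eigenvalues of T|: 0.3279, 0.0227, 0.0000.
spectral radius ρ = 0.3279; 0.3279 < 1, so it converges for any x₀.

0.3279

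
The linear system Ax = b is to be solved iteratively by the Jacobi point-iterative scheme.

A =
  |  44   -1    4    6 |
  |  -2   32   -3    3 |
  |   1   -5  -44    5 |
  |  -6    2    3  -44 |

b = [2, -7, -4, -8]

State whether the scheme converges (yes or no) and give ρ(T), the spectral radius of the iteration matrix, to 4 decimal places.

yes, ρ = 0.1877

A = D + L + U where D = diag(44, 32, -44, -44).
Jacobi T = -D⁻¹(L+U): T[3,1] = -(2)/(-44) = +0.0455; T[3,3] = 0.
  T[0,:] = [+0.0000  +0.0227  -0.0909  -0.1364]
  T[1,:] = [+0.0625  +0.0000  +0.0938  -0.0938]
  T[2,:] = [+0.0227  -0.1136  +0.0000  +0.1136]
  T[3,:] = [-0.1364  +0.0455  +0.0682  +0.0000]
|roots of det(T-λI)|: 0.1877, 0.1253, 0.1253, 0.1010.
spectral radius ρ = 0.1877; 0.1877 < 1 ⇒ converges.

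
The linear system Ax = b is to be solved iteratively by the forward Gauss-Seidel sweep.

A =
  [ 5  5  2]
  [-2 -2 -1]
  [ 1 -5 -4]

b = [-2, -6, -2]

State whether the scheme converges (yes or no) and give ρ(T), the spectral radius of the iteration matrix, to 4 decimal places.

no, ρ = 1.1351

Diagonal D = diag(5, -2, -4); L, U strict lower/upper.
T_GS = -(D+L)⁻¹U: row 0 first, T[0,2] = -(2)/(5) = -0.4000; later rows by forward substitution.
  T[0,:] = [+0.0000, -1.0000, -0.4000]
  T[1,:] = [+0.0000, +1.0000, -0.1000]
  T[2,:] = [+0.0000, -1.5000, +0.0250]
moduli |λ_i(T)| = 1.1351, 0.1101, 0.0000.
ρ(T) = max|λ| = 1.1351; 1.1351 > 1, so it fails to converge.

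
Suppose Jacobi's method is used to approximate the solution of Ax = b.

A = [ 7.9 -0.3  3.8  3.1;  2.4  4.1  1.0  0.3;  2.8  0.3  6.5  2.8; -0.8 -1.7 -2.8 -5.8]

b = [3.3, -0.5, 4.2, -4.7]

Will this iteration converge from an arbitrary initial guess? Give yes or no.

yes

Write A = D+L+U with D = diag(7.9, 4.1, 6.5, -5.8).
Jacobi T = -D⁻¹(L+U): T[2,3] = -(2.8)/(6.5) = -0.4308; T[2,2] = 0.
  T[0,:] = [+0.0000  +0.0380  -0.4810  -0.3924]
  T[1,:] = [-0.5854  +0.0000  -0.2439  -0.0732]
  T[2,:] = [-0.4308  -0.0462  +0.0000  -0.4308]
  T[3,:] = [-0.1379  -0.2931  -0.4828  +0.0000]
moduli |λ_i(T)| = 0.8892, 0.4982, 0.3407, 0.3407.
ρ(T) = max|λ| = 0.8892; 0.8892 < 1 ⇒ converges.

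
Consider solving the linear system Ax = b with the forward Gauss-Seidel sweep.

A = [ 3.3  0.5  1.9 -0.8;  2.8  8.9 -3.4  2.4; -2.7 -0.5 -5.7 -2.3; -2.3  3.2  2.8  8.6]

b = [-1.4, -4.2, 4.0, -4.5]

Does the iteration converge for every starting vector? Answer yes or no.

yes

Write A = D+L+U with D = diag(3.3, 8.9, -5.7, 8.6).
GS T = -(D+L)⁻¹U: row 0 first, T[0,2] = -(1.9)/(3.3) = -0.5758; later rows by forward substitution.
  T[0,:] = [+0.0000 -0.1515 -0.5758 +0.2424]
  T[1,:] = [+0.0000 +0.0477 +0.5632 -0.3459]
  T[2,:] = [+0.0000 +0.0676 +0.2233 -0.4880]
  T[3,:] = [+0.0000 -0.0803 -0.4362 +0.3524]
|λ(T)| sorted: 0.8382, 0.1712, 0.0435, 0.0000.
ρ = 0.8382; 0.8382 < 1, so it converges for any x₀.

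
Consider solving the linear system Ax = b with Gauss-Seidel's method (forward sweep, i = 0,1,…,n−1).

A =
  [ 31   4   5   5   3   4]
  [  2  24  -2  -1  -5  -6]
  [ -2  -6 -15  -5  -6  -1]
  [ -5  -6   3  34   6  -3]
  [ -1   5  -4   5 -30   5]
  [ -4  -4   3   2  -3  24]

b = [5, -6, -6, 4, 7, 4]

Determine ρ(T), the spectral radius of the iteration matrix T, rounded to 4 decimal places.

0.1963

Write A = D+L+U with D = diag(31, 24, -15, 34, -30, 24).
T_GS = -(D+L)⁻¹U: row 0 first, T[0,4] = -(3)/(31) = -0.0968; later rows by forward substitution.
  T[0,:] = [+0.0000  -0.1290  -0.1613  -0.1613  -0.0968  -0.1290]
  T[1,:] = [+0.0000  +0.0108  +0.0968  +0.0551  +0.2164  +0.2608]
  T[2,:] = [+0.0000  +0.0129  -0.0172  -0.3339  -0.4737  -0.1538]
  T[3,:] = [+0.0000  -0.0182  -0.0051  +0.0155  -0.1107  +0.1288]
  T[4,:] = [+0.0000  +0.0013  +0.0229  +0.0617  +0.0840  +0.2564]
  T[5,:] = [+0.0000  -0.0196  -0.0053  +0.0305  +0.0989  +0.0625]
eigenvalue magnitudes: 0.1963, 0.1126, 0.1126, 0.0919, 0.0767, 0.0000.
spectral radius ρ = 0.1963; 0.1963 < 1: convergent.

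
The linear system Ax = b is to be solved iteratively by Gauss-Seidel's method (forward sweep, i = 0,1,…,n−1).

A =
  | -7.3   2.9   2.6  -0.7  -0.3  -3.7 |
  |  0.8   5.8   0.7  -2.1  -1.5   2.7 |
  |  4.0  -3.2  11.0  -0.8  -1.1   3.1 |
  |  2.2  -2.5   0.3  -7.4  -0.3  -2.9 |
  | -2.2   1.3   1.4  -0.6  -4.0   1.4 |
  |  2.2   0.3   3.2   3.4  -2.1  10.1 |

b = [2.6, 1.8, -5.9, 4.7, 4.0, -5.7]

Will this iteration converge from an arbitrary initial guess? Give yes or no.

yes

Diagonal D = diag(-7.3, 5.8, 11, -7.4, -4, 10.1); L, U strict lower/upper.
Gauss-Seidel: T = -(D+L)⁻¹U, row 0 first, T[0,2] = -(2.6)/(-7.3) = +0.3562; later rows by forward substitution.
  T[0,:] = [+0.0000, +0.3973, +0.3562, -0.0959, -0.0411, -0.5068]
  T[1,:] = [+0.0000, -0.0548, -0.1698, +0.3753, +0.2643, -0.3956]
  T[2,:] = [+0.0000, -0.1604, -0.1789, +0.2168, +0.1918, -0.2126]
  T[3,:] = [+0.0000, +0.1301, +0.1560, -0.1465, -0.1343, -0.4175]
  T[4,:] = [+0.0000, -0.3120, -0.3371, +0.2726, +0.1958, +0.4884]
  T[5,:] = [+0.0000, -0.1427, -0.1385, +0.0470, +0.0262, +0.4316]
|eigenvalues of T|: 0.5313, 0.2087, 0.2087, 0.0367, 0.0127, 0.0000.
ρ = 0.5313; 0.5313 < 1, so it converges for any x₀.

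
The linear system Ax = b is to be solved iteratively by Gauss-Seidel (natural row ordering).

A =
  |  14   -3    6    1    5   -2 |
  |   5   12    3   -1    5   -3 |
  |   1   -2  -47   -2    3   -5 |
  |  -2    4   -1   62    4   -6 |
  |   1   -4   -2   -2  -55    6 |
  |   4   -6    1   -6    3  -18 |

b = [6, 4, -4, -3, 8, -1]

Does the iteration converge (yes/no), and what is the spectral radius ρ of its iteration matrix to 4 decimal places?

yes, ρ = 0.2102

Split A = D + L + U, D = diag(14, 12, -47, 62, -55, -18).
Gauss-Seidel: T = -(D+L)⁻¹U, row 0 first, T[0,5] = -(-2)/(14) = +0.1429; later rows by forward substitution.
  T[0,:] = [+0.0000, +0.2143, -0.4286, -0.0714, -0.3571, +0.1429]
  T[1,:] = [+0.0000, -0.0893, -0.0714, +0.1131, -0.2679, +0.1905]
  T[2,:] = [+0.0000, +0.0084, -0.0061, -0.0489, +0.0676, -0.1114]
  T[3,:] = [+0.0000, +0.0128, -0.0093, -0.0104, -0.0577, +0.0873]
  T[4,:] = [+0.0000, +0.0096, -0.0020, -0.0074, +0.0126, +0.0987]
  T[5,:] = [+0.0000, +0.0752, -0.0690, -0.0541, +0.0350, -0.0506]
moduli |λ_i(T)| = 0.2102, 0.0898, 0.0898, 0.0459, 0.0459, 0.0000.
spectral radius ρ = 0.2102; 0.2102 < 1: convergent.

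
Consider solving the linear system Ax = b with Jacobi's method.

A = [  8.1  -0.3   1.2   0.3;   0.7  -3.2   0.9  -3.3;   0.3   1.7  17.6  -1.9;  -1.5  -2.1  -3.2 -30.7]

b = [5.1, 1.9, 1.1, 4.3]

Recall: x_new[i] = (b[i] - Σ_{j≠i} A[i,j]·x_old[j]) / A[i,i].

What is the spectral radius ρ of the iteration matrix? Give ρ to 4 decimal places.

Write A = D+L+U with D = diag(8.1, -3.2, 17.6, -30.7).
T_J = -D⁻¹(L+U): T[0,2] = -(1.2)/(8.1) = -0.1481; T[0,0] = 0.
  T[0,:] = [+0.0000, +0.0370, -0.1481, -0.0370]
  T[1,:] = [+0.2188, +0.0000, +0.2812, -1.0312]
  T[2,:] = [-0.0170, -0.0966, +0.0000, +0.1080]
  T[3,:] = [-0.0489, -0.0684, -0.1042, +0.0000]
|roots of det(T-λI)|: 0.2770, 0.1764, 0.1202, 0.1202.
ρ = 0.2770; 0.2770 < 1 ⇒ converges.

0.2770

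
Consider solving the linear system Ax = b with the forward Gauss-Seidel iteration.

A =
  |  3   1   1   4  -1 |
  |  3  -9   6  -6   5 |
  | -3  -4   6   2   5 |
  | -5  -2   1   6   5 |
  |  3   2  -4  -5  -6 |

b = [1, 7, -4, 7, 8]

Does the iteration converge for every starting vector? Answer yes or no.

no

Split A = D + L + U, D = diag(3, -9, 6, 6, -6).
GS T = -(D+L)⁻¹U: row 0 first, T[0,2] = -(1)/(3) = -0.3333; later rows by forward substitution.
  T[0,:] = [+0.0000  -0.3333  -0.3333  -1.3333  +0.3333]
  T[1,:] = [+0.0000  -0.1111  +0.5556  -1.1111  +0.6667]
  T[2,:] = [+0.0000  -0.2407  +0.2037  -1.7407  -0.2222]
  T[3,:] = [+0.0000  -0.2747  -0.1265  -1.1914  -0.2963]
  T[4,:] = [+0.0000  +0.1857  -0.0118  +1.1163  +0.7840]
|roots of det(T-λI)|: 1.3553, 0.5614, 0.5525, 0.0734, 0.0000.
ρ(T) = max|λ| = 1.3553; 1.3553 > 1: divergent.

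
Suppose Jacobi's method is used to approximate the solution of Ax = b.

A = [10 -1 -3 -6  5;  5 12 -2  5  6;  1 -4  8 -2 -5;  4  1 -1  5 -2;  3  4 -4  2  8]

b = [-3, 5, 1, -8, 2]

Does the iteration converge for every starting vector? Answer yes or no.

no

Let D = diag(10, 12, 8, 5, 8); L, U the strict triangles.
T_J = -D⁻¹(L+U): T[4,2] = -(-4)/(8) = +0.5000; T[4,4] = 0.
  T[0,:] = [+0.0000, +0.1000, +0.3000, +0.6000, -0.5000]
  T[1,:] = [-0.4167, +0.0000, +0.1667, -0.4167, -0.5000]
  T[2,:] = [-0.1250, +0.5000, +0.0000, +0.2500, +0.6250]
  T[3,:] = [-0.8000, -0.2000, +0.2000, +0.0000, +0.4000]
  T[4,:] = [-0.3750, -0.5000, +0.5000, -0.2500, +0.0000]
|roots of det(T-λI)|: 1.1373, 0.7695, 0.7695, 0.5774, 0.3683.
spectral radius ρ = 1.1373; 1.1373 > 1, so it fails to converge.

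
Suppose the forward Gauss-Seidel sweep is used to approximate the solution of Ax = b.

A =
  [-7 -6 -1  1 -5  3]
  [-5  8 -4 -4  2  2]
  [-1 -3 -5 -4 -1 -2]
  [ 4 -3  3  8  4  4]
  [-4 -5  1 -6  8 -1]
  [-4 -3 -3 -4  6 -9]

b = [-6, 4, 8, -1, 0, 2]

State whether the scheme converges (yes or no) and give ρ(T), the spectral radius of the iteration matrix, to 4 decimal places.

no, ρ = 1.5270

Diagonal D = diag(-7, 8, -5, 8, 8, -9); L, U strict lower/upper.
GS T = -(D+L)⁻¹U: row 0 first, T[0,2] = -(-1)/(-7) = -0.1429; later rows by forward substitution.
  T[0,:] = [+0.0000 -0.8571 -0.1429 +0.1429 -0.7143 +0.4286]
  T[1,:] = [+0.0000 -0.5357 +0.4107 +0.5893 -0.6964 +0.0179]
  T[2,:] = [+0.0000 +0.4929 -0.2179 -1.1821 +0.3607 -0.4964]
  T[3,:] = [+0.0000 +0.0429 +0.3071 +0.5929 -0.5393 -0.5214]
  T[4,:] = [+0.0000 -0.7929 +0.4429 +1.0321 -1.2420 +0.0214]
  T[5,:] = [+0.0000 -0.1524 +0.1579 +0.5587 -0.1589 +0.2151]
|eigenvalues of T|: 1.5270, 0.6958, 0.6958, 0.1544, 0.0834, 0.0000.
ρ(T) = max|λ| = 1.5270; 1.5270 > 1: divergent.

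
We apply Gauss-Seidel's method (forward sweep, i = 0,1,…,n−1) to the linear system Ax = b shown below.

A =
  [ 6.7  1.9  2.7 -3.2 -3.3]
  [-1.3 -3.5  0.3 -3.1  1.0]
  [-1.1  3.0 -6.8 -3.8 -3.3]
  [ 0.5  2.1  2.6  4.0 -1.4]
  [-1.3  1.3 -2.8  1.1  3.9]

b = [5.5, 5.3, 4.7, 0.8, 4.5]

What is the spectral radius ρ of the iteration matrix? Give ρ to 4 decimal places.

A = D + L + U where D = diag(6.7, -3.5, -6.8, 4, 3.9).
Gauss-Seidel: T = -(D+L)⁻¹U, row 0 first, T[0,2] = -(2.7)/(6.7) = -0.4030; later rows by forward substitution.
  T[0,:] = [+0.0000 -0.2836 -0.4030 +0.4776 +0.4925]
  T[1,:] = [+0.0000 +0.1053 +0.2354 -1.0631 +0.1028]
  T[2,:] = [+0.0000 +0.0923 +0.1690 -1.1051 -0.5196]
  T[3,:] = [+0.0000 -0.0799 -0.1831 +1.2168 +0.5722]
  T[4,:] = [+0.0000 -0.0408 -0.0398 -0.6230 -0.4045]
|λ(T)| sorted: 1.2925, 0.2008, 0.2008, 0.0304, 0.0000.
ρ(T) = max|λ| = 1.2925; 1.2925 > 1, so it fails to converge.

1.2925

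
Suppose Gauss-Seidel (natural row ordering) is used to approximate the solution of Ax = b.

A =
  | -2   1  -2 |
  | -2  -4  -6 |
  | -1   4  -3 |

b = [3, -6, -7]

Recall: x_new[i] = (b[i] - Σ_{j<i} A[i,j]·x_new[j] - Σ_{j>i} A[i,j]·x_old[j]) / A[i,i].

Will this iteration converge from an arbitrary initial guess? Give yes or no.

no

Diagonal D = diag(-2, -4, -3); L, U strict lower/upper.
GS T = -(D+L)⁻¹U: row 0 first, T[0,1] = -(1)/(-2) = +0.5000; later rows by forward substitution.
  T[0,:] = [+0.0000, +0.5000, -1.0000]
  T[1,:] = [+0.0000, -0.2500, -1.0000]
  T[2,:] = [+0.0000, -0.5000, -1.0000]
|eigenvalues of T|: 1.4254, 0.1754, 0.0000.
spectral radius ρ = 1.4254; 1.4254 > 1, so it fails to converge.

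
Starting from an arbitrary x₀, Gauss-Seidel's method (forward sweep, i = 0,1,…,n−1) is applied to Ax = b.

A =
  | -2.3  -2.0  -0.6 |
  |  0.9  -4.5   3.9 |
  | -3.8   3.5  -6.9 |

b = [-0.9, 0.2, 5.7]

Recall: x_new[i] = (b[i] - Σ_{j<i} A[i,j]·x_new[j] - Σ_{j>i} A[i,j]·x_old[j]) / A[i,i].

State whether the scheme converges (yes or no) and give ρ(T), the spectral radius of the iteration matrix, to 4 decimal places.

Split A = D + L + U, D = diag(-2.3, -4.5, -6.9).
T_GS = -(D+L)⁻¹U: row 0 first, T[0,2] = -(-0.6)/(-2.3) = -0.2609; later rows by forward substitution.
  T[0,:] = [+0.0000, -0.8696, -0.2609]
  T[1,:] = [+0.0000, -0.1739, +0.8145]
  T[2,:] = [+0.0000, +0.3907, +0.5568]
|roots of det(T-λI)|: 0.8635, 0.4806, 0.0000.
ρ = 0.8635; 0.8635 < 1 ⇒ converges.

yes, ρ = 0.8635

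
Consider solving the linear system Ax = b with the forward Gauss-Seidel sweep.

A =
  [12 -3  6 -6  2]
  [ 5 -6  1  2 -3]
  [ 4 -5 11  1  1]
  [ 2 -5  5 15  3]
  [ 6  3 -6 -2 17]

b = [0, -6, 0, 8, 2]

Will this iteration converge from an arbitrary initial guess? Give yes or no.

yes

Diagonal D = diag(12, -6, 11, 15, 17); L, U strict lower/upper.
T_GS = -(D+L)⁻¹U: row 0 first, T[0,4] = -(2)/(12) = -0.1667; later rows by forward substitution.
  T[0,:] = [+0.0000, +0.2500, -0.5000, +0.5000, -0.1667]
  T[1,:] = [+0.0000, +0.2083, -0.2500, +0.7500, -0.6389]
  T[2,:] = [+0.0000, +0.0038, +0.0682, +0.0682, -0.3207]
  T[3,:] = [+0.0000, +0.0348, -0.0394, +0.1606, -0.2838]
  T[4,:] = [+0.0000, -0.1196, +0.2400, -0.2659, +0.0250]
eigenvalue magnitudes: 0.5295, 0.1109, 0.1109, 0.0410, 0.0000.
ρ(T) = max|λ| = 0.5295; 0.5295 < 1: convergent.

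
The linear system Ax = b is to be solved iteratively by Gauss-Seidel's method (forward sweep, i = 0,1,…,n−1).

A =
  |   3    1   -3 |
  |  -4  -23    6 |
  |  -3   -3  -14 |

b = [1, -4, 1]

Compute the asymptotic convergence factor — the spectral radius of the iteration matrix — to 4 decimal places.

0.2496

Let D = diag(3, -23, -14); L, U the strict triangles.
Gauss-Seidel: T = -(D+L)⁻¹U, row 0 first, T[0,1] = -(1)/(3) = -0.3333; later rows by forward substitution.
  T[0,:] = [+0.0000, -0.3333, +1.0000]
  T[1,:] = [+0.0000, +0.0580, +0.0870]
  T[2,:] = [+0.0000, +0.0590, -0.2329]
|eigenvalues of T|: 0.2496, 0.0747, 0.0000.
ρ(T) = max|λ| = 0.2496; 0.2496 < 1, so it converges for any x₀.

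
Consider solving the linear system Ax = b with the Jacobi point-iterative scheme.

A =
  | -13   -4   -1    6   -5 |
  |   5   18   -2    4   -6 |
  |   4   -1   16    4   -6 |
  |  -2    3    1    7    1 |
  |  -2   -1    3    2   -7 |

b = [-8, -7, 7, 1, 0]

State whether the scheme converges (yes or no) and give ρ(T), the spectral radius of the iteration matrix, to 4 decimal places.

yes, ρ = 0.8362

Diagonal D = diag(-13, 18, 16, 7, -7); L, U strict lower/upper.
T_J = -D⁻¹(L+U): T[3,1] = -(3)/(7) = -0.4286; T[3,3] = 0.
  T[0,:] = [+0.0000  -0.3077  -0.0769  +0.4615  -0.3846]
  T[1,:] = [-0.2778  +0.0000  +0.1111  -0.2222  +0.3333]
  T[2,:] = [-0.2500  +0.0625  +0.0000  -0.2500  +0.3750]
  T[3,:] = [+0.2857  -0.4286  -0.1429  +0.0000  -0.1429]
  T[4,:] = [-0.2857  -0.1429  +0.4286  +0.2857  +0.0000]
moduli |λ_i(T)| = 0.8362, 0.5655, 0.2574, 0.1247, 0.1113.
ρ = 0.8362; 0.8362 < 1: convergent.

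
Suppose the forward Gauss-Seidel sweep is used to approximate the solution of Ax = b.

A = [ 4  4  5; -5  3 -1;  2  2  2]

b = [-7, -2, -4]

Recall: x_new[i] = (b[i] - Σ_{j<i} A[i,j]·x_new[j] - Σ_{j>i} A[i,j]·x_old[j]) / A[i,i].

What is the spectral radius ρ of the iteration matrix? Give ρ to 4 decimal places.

Let D = diag(4, 3, 2); L, U the strict triangles.
Gauss-Seidel: T = -(D+L)⁻¹U, row 0 first, T[0,2] = -(5)/(4) = -1.2500; later rows by forward substitution.
  T[0,:] = [+0.0000 -1.0000 -1.2500]
  T[1,:] = [+0.0000 -1.6667 -1.7500]
  T[2,:] = [+0.0000 +2.6667 +3.0000]
|eigenvalues of T|: 1.5486, 0.2153, 0.0000.
ρ(T) = max|λ| = 1.5486; 1.5486 > 1: divergent.

1.5486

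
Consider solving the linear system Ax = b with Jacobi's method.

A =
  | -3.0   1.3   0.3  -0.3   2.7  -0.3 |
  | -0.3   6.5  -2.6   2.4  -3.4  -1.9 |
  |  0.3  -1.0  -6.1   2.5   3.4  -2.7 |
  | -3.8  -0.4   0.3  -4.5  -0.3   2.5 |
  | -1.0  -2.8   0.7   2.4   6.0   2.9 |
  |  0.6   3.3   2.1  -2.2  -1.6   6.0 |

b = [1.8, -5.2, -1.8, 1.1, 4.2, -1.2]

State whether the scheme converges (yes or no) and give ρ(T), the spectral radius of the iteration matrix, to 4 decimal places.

A = D + L + U where D = diag(-3, 6.5, -6.1, -4.5, 6, 6).
Jacobi: T = -D⁻¹(L+U), T[4,3] = -(2.4)/(6) = -0.4000; T[4,4] = 0.
  T[0,:] = [+0.0000, +0.4333, +0.1000, -0.1000, +0.9000, -0.1000]
  T[1,:] = [+0.0462, +0.0000, +0.4000, -0.3692, +0.5231, +0.2923]
  T[2,:] = [+0.0492, -0.1639, +0.0000, +0.4098, +0.5574, -0.4426]
  T[3,:] = [-0.8444, -0.0889, +0.0667, +0.0000, -0.0667, +0.5556]
  T[4,:] = [+0.1667, +0.4667, -0.1167, -0.4000, +0.0000, -0.4833]
  T[5,:] = [-0.1000, -0.5500, -0.3500, +0.3667, +0.2667, +0.0000]
|λ(T)| sorted: 1.2455, 0.7505, 0.7505, 0.5811, 0.5811, 0.2878.
ρ(T) = max|λ| = 1.2455; 1.2455 > 1, so it fails to converge.

no, ρ = 1.2455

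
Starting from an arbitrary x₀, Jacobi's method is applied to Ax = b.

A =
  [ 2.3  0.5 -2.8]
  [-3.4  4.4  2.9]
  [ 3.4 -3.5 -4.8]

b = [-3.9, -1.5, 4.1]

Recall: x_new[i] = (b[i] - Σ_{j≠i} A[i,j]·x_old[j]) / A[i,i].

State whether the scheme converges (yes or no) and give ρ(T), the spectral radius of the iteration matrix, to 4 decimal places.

A = D + L + U where D = diag(2.3, 4.4, -4.8).
Jacobi T = -D⁻¹(L+U): T[2,0] = -(3.4)/(-4.8) = +0.7083; T[2,2] = 0.
  T[0,:] = [+0.0000  -0.2174  +1.2174]
  T[1,:] = [+0.7727  +0.0000  -0.6591]
  T[2,:] = [+0.7083  -0.7292  +0.0000]
moduli |λ_i(T)| = 1.2776, 0.6763, 0.6763.
spectral radius ρ = 1.2776; 1.2776 > 1: divergent.

no, ρ = 1.2776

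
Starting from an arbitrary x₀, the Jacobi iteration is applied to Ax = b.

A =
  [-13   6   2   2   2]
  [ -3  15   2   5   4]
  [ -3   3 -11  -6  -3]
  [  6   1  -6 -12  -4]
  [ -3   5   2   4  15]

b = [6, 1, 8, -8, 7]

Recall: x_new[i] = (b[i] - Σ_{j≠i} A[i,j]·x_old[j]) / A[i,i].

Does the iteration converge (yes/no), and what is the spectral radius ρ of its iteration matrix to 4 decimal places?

yes, ρ = 0.8618

Let D = diag(-13, 15, -11, -12, 15); L, U the strict triangles.
Jacobi T = -D⁻¹(L+U): T[3,0] = -(6)/(-12) = +0.5000; T[3,3] = 0.
  T[0,:] = [+0.0000 +0.4615 +0.1538 +0.1538 +0.1538]
  T[1,:] = [+0.2000 +0.0000 -0.1333 -0.3333 -0.2667]
  T[2,:] = [-0.2727 +0.2727 +0.0000 -0.5455 -0.2727]
  T[3,:] = [+0.5000 +0.0833 -0.5000 +0.0000 -0.3333]
  T[4,:] = [+0.2000 -0.3333 -0.1333 -0.2667 +0.0000]
|eigenvalues of T|: 0.8618, 0.4581, 0.4581, 0.2207, 0.2200.
spectral radius ρ = 0.8618; 0.8618 < 1, so it converges for any x₀.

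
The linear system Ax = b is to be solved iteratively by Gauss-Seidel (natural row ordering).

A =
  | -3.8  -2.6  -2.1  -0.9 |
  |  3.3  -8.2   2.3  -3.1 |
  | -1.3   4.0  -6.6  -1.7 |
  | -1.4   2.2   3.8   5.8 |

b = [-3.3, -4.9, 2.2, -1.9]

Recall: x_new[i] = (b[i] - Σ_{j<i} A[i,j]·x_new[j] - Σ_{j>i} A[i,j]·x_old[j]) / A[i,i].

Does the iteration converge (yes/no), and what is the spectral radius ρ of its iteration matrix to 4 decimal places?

Write A = D+L+U with D = diag(-3.8, -8.2, -6.6, 5.8).
T_GS = -(D+L)⁻¹U: row 0 first, T[0,3] = -(-0.9)/(-3.8) = -0.2368; later rows by forward substitution.
  T[0,:] = [+0.0000, -0.6842, -0.5526, -0.2368]
  T[1,:] = [+0.0000, -0.2754, +0.0581, -0.4734]
  T[2,:] = [+0.0000, -0.0321, +0.1441, -0.4978]
  T[3,:] = [+0.0000, -0.0397, -0.2498, +0.4485]
moduli |λ_i(T)| = 0.6899, 0.3184, 0.0543, 0.0000.
spectral radius ρ = 0.6899; 0.6899 < 1 ⇒ converges.

yes, ρ = 0.6899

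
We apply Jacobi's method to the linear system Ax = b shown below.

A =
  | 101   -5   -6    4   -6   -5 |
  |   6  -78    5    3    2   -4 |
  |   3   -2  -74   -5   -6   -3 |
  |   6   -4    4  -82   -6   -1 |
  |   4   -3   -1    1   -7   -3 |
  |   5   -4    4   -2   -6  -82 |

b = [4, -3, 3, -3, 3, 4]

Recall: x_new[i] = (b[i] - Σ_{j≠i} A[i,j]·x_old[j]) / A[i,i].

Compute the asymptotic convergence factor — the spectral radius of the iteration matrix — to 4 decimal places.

A = D + L + U where D = diag(101, -78, -74, -82, -7, -82).
Jacobi: T = -D⁻¹(L+U), T[3,2] = -(4)/(-82) = +0.0488; T[3,3] = 0.
  T[0,:] = [+0.0000, +0.0495, +0.0594, -0.0396, +0.0594, +0.0495]
  T[1,:] = [+0.0769, +0.0000, +0.0641, +0.0385, +0.0256, -0.0513]
  T[2,:] = [+0.0405, -0.0270, +0.0000, -0.0676, -0.0811, -0.0405]
  T[3,:] = [+0.0732, -0.0488, +0.0488, +0.0000, -0.0732, -0.0122]
  T[4,:] = [+0.5714, -0.4286, -0.1429, +0.1429, +0.0000, -0.4286]
  T[5,:] = [+0.0610, -0.0488, +0.0488, -0.0244, -0.0732, +0.0000]
|λ(T)| sorted: 0.2713, 0.1975, 0.0600, 0.0600, 0.0591, 0.0270.
spectral radius ρ = 0.2713; 0.2713 < 1, so it converges for any x₀.

0.2713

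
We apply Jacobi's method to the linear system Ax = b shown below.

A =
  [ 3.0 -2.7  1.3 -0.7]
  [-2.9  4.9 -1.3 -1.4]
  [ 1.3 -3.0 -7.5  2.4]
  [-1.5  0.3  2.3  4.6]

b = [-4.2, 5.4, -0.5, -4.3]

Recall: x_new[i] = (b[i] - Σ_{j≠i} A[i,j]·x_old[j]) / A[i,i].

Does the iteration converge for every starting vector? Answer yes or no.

yes

Split A = D + L + U, D = diag(3, 4.9, -7.5, 4.6).
T_J = -D⁻¹(L+U): T[0,2] = -(1.3)/(3) = -0.4333; T[0,0] = 0.
  T[0,:] = [+0.0000 +0.9000 -0.4333 +0.2333]
  T[1,:] = [+0.5918 +0.0000 +0.2653 +0.2857]
  T[2,:] = [+0.1733 -0.4000 +0.0000 +0.3200]
  T[3,:] = [+0.3261 -0.0652 -0.5000 +0.0000]
|eigenvalues of T|: 0.8359, 0.5721, 0.5467, 0.5467.
ρ(T) = max|λ| = 0.8359; 0.8359 < 1 ⇒ converges.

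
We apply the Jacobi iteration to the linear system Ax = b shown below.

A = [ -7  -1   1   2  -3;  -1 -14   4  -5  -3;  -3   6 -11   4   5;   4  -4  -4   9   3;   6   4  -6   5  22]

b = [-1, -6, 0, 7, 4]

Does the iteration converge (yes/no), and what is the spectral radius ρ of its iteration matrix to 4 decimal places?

Diagonal D = diag(-7, -14, -11, 9, 22); L, U strict lower/upper.
Jacobi T = -D⁻¹(L+U): T[4,0] = -(6)/(22) = -0.2727; T[4,4] = 0.
  T[0,:] = [+0.0000  -0.1429  +0.1429  +0.2857  -0.4286]
  T[1,:] = [-0.0714  +0.0000  +0.2857  -0.3571  -0.2143]
  T[2,:] = [-0.2727  +0.5455  +0.0000  +0.3636  +0.4545]
  T[3,:] = [-0.4444  +0.4444  +0.4444  +0.0000  -0.3333]
  T[4,:] = [-0.2727  -0.1818  +0.2727  -0.2273  +0.0000]
|roots of det(T-λI)|: 0.8869, 0.3959, 0.3959, 0.2735, 0.2735.
ρ(T) = max|λ| = 0.8869; 0.8869 < 1 ⇒ converges.

yes, ρ = 0.8869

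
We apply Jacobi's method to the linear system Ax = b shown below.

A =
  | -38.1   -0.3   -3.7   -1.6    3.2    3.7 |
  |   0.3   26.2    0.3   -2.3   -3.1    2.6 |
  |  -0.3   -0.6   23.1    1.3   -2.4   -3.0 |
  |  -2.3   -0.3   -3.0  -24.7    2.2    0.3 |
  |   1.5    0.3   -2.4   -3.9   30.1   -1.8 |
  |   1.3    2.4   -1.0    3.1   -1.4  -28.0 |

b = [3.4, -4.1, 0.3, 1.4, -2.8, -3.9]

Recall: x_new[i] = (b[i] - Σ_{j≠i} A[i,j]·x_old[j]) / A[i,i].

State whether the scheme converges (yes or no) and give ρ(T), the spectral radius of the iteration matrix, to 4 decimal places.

yes, ρ = 0.2280

A = D + L + U where D = diag(-38.1, 26.2, 23.1, -24.7, 30.1, -28).
T_J = -D⁻¹(L+U): T[4,0] = -(1.5)/(30.1) = -0.0498; T[4,4] = 0.
  T[0,:] = [+0.0000, -0.0079, -0.0971, -0.0420, +0.0840, +0.0971]
  T[1,:] = [-0.0115, +0.0000, -0.0115, +0.0878, +0.1183, -0.0992]
  T[2,:] = [+0.0130, +0.0260, +0.0000, -0.0563, +0.1039, +0.1299]
  T[3,:] = [-0.0931, -0.0121, -0.1215, +0.0000, +0.0891, +0.0121]
  T[4,:] = [-0.0498, -0.0100, +0.0797, +0.1296, +0.0000, +0.0598]
  T[5,:] = [+0.0464, +0.0857, -0.0357, +0.1107, -0.0500, +0.0000]
|eigenvalues of T|: 0.2280, 0.1458, 0.1458, 0.1083, 0.1083, 0.0877.
spectral radius ρ = 0.2280; 0.2280 < 1: convergent.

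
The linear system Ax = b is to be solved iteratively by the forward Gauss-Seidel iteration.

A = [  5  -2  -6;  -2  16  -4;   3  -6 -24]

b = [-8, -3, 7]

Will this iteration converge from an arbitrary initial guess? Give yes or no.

yes

Diagonal D = diag(5, 16, -24); L, U strict lower/upper.
GS T = -(D+L)⁻¹U: row 0 first, T[0,2] = -(-6)/(5) = +1.2000; later rows by forward substitution.
  T[0,:] = [+0.0000  +0.4000  +1.2000]
  T[1,:] = [+0.0000  +0.0500  +0.4000]
  T[2,:] = [+0.0000  +0.0375  +0.0500]
moduli |λ_i(T)| = 0.1725, 0.0725, 0.0000.
ρ = 0.1725; 0.1725 < 1 ⇒ converges.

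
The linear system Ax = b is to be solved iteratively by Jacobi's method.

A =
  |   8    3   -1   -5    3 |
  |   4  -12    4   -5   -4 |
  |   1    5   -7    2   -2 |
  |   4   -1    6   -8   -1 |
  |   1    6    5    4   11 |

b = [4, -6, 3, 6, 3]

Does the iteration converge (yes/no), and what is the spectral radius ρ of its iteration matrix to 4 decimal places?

Let D = diag(8, -12, -7, -8, 11); L, U the strict triangles.
T_J = -D⁻¹(L+U): T[3,2] = -(6)/(-8) = +0.7500; T[3,3] = 0.
  T[0,:] = [+0.0000 -0.3750 +0.1250 +0.6250 -0.3750]
  T[1,:] = [+0.3333 +0.0000 +0.3333 -0.4167 -0.3333]
  T[2,:] = [+0.1429 +0.7143 +0.0000 +0.2857 -0.2857]
  T[3,:] = [+0.5000 -0.1250 +0.7500 +0.0000 -0.1250]
  T[4,:] = [-0.0909 -0.5455 -0.4545 -0.3636 +0.0000]
moduli |λ_i(T)| = 1.1228, 0.8840, 0.4057, 0.4057, 0.3605.
ρ = 1.1228; 1.1228 > 1 ⇒ diverges.

no, ρ = 1.1228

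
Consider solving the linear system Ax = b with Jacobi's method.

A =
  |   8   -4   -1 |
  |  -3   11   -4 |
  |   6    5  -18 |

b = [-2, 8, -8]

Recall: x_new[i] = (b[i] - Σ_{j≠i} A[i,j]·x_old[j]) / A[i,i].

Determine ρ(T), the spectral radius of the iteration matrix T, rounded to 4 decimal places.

Let D = diag(8, 11, -18); L, U the strict triangles.
Jacobi: T = -D⁻¹(L+U), T[1,2] = -(-4)/(11) = +0.3636; T[1,1] = 0.
  T[0,:] = [+0.0000, +0.5000, +0.1250]
  T[1,:] = [+0.2727, +0.0000, +0.3636]
  T[2,:] = [+0.3333, +0.2778, +0.0000]
eigenvalue magnitudes: 0.6254, 0.3347, 0.3347.
spectral radius ρ = 0.6254; 0.6254 < 1, so it converges for any x₀.

0.6254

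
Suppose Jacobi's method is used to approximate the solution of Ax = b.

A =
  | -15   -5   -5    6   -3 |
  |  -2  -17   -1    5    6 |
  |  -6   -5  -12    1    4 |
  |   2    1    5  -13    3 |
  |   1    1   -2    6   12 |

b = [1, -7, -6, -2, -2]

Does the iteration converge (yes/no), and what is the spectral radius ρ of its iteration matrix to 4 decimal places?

A = D + L + U where D = diag(-15, -17, -12, -13, 12).
Jacobi: T = -D⁻¹(L+U), T[3,2] = -(5)/(-13) = +0.3846; T[3,3] = 0.
  T[0,:] = [+0.0000 -0.3333 -0.3333 +0.4000 -0.2000]
  T[1,:] = [-0.1176 +0.0000 -0.0588 +0.2941 +0.3529]
  T[2,:] = [-0.5000 -0.4167 +0.0000 +0.0833 +0.3333]
  T[3,:] = [+0.1538 +0.0769 +0.3846 +0.0000 +0.2308]
  T[4,:] = [-0.0833 -0.0833 +0.1667 -0.5000 +0.0000]
|λ(T)| sorted: 0.8204, 0.4244, 0.4244, 0.2258, 0.2258.
spectral radius ρ = 0.8204; 0.8204 < 1, so it converges for any x₀.

yes, ρ = 0.8204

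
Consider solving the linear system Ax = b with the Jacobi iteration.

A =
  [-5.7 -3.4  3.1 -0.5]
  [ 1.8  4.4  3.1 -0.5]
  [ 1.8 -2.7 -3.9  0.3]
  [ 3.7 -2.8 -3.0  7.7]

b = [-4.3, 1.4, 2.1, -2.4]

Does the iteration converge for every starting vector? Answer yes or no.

A = D + L + U where D = diag(-5.7, 4.4, -3.9, 7.7).
Jacobi T = -D⁻¹(L+U): T[3,2] = -(-3)/(7.7) = +0.3896; T[3,3] = 0.
  T[0,:] = [+0.0000 -0.5965 +0.5439 -0.0877]
  T[1,:] = [-0.4091 +0.0000 -0.7045 +0.1136]
  T[2,:] = [+0.4615 -0.6923 +0.0000 +0.0769]
  T[3,:] = [-0.4805 +0.3636 +0.3896 +0.0000]
|roots of det(T-λI)|: 1.1510, 0.7916, 0.4767, 0.1173.
ρ(T) = max|λ| = 1.1510; 1.1510 > 1: divergent.

no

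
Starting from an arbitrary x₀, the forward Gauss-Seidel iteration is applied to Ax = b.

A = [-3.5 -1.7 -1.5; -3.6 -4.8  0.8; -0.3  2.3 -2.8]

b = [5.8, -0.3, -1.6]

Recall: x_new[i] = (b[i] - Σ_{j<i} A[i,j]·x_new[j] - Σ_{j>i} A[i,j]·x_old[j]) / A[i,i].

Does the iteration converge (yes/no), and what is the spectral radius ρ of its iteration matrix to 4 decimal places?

yes, ρ = 0.8217

A = D + L + U where D = diag(-3.5, -4.8, -2.8).
T_GS = -(D+L)⁻¹U: row 0 first, T[0,2] = -(-1.5)/(-3.5) = -0.4286; later rows by forward substitution.
  T[0,:] = [+0.0000  -0.4857  -0.4286]
  T[1,:] = [+0.0000  +0.3643  +0.4881]
  T[2,:] = [+0.0000  +0.3513  +0.4469]
eigenvalue magnitudes: 0.8217, 0.0106, 0.0000.
ρ = 0.8217; 0.8217 < 1: convergent.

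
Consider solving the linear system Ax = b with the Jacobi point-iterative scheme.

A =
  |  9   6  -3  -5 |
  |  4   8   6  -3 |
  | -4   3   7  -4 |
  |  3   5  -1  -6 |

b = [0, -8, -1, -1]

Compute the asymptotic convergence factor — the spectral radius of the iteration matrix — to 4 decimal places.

Diagonal D = diag(9, 8, 7, -6); L, U strict lower/upper.
Jacobi: T = -D⁻¹(L+U), T[3,2] = -(-1)/(-6) = -0.1667; T[3,3] = 0.
  T[0,:] = [+0.0000 -0.6667 +0.3333 +0.5556]
  T[1,:] = [-0.5000 +0.0000 -0.7500 +0.3750]
  T[2,:] = [+0.5714 -0.4286 +0.0000 +0.5714]
  T[3,:] = [+0.5000 +0.8333 -0.1667 +0.0000]
moduli |λ_i(T)| = 1.1773, 0.7906, 0.7906, 0.3735.
ρ(T) = max|λ| = 1.1773; 1.1773 > 1: divergent.

1.1773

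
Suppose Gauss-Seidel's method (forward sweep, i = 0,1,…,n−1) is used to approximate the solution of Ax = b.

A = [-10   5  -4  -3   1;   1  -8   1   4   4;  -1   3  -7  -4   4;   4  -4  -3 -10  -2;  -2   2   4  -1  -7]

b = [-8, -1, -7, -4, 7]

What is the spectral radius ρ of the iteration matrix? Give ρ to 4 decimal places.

Write A = D+L+U with D = diag(-10, -8, -7, -10, -7).
T_GS = -(D+L)⁻¹U: row 0 first, T[0,2] = -(-4)/(-10) = -0.4000; later rows by forward substitution.
  T[0,:] = [+0.0000  +0.5000  -0.4000  -0.3000  +0.1000]
  T[1,:] = [+0.0000  +0.0625  +0.0750  +0.4625  +0.5125]
  T[2,:] = [+0.0000  -0.0446  +0.0893  -0.3304  +0.7768]
  T[3,:] = [+0.0000  +0.1884  -0.2168  -0.2059  -0.5980]
  T[4,:] = [+0.0000  -0.1774  +0.2177  +0.0585  +0.6472]
eigenvalue magnitudes: 0.8414, 0.3674, 0.1603, 0.0412, 0.0000.
ρ = 0.8414; 0.8414 < 1, so it converges for any x₀.

0.8414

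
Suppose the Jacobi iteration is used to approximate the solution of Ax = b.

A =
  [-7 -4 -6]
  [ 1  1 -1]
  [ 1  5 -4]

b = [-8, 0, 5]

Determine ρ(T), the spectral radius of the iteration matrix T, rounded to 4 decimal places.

Split A = D + L + U, D = diag(-7, 1, -4).
T_J = -D⁻¹(L+U): T[0,2] = -(-6)/(-7) = -0.8571; T[0,0] = 0.
  T[0,:] = [+0.0000, -0.5714, -0.8571]
  T[1,:] = [-1.0000, +0.0000, +1.0000]
  T[2,:] = [+0.2500, +1.2500, +0.0000]
moduli |λ_i(T)| = 1.4930, 0.7886, 0.7886.
ρ(T) = max|λ| = 1.4930; 1.4930 > 1, so it fails to converge.

1.4930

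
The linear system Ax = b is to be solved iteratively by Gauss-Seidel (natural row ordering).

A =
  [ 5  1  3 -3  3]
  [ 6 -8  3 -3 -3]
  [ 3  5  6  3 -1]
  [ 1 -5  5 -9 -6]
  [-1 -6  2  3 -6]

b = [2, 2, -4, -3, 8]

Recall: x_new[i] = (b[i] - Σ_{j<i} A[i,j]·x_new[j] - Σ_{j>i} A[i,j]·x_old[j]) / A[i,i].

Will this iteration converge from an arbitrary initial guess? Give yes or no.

no

Diagonal D = diag(5, -8, 6, -9, -6); L, U strict lower/upper.
GS T = -(D+L)⁻¹U: row 0 first, T[0,1] = -(1)/(5) = -0.2000; later rows by forward substitution.
  T[0,:] = [+0.0000  -0.2000  -0.6000  +0.6000  -0.6000]
  T[1,:] = [+0.0000  -0.1500  -0.0750  +0.0750  -0.8250]
  T[2,:] = [+0.0000  +0.2250  +0.3625  -0.8625  +1.1542]
  T[3,:] = [+0.0000  +0.1861  +0.1764  -0.4542  +0.3662]
  T[4,:] = [+0.0000  +0.3514  +0.3840  -0.6896  +1.4928]
|roots of det(T-λI)|: 1.4563, 0.1760, 0.1760, 0.0924, 0.0000.
ρ(T) = max|λ| = 1.4563; 1.4563 > 1, so it fails to converge.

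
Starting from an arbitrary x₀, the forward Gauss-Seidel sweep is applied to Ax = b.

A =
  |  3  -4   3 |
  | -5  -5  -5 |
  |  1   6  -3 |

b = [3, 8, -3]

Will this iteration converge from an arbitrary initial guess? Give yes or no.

Diagonal D = diag(3, -5, -3); L, U strict lower/upper.
T_GS = -(D+L)⁻¹U: row 0 first, T[0,1] = -(-4)/(3) = +1.3333; later rows by forward substitution.
  T[0,:] = [+0.0000, +1.3333, -1.0000]
  T[1,:] = [+0.0000, -1.3333, +0.0000]
  T[2,:] = [+0.0000, -2.2222, -0.3333]
|eigenvalues of T|: 1.3333, 0.3333, 0.0000.
ρ = 1.3333; 1.3333 > 1: divergent.

no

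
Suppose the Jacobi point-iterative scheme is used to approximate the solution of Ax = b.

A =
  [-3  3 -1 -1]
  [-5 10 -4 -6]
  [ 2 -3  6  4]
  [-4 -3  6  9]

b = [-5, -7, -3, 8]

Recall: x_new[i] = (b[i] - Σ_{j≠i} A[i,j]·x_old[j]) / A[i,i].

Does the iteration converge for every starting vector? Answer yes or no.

no

A = D + L + U where D = diag(-3, 10, 6, 9).
Jacobi: T = -D⁻¹(L+U), T[0,3] = -(-1)/(-3) = -0.3333; T[0,0] = 0.
  T[0,:] = [+0.0000  +1.0000  -0.3333  -0.3333]
  T[1,:] = [+0.5000  +0.0000  +0.4000  +0.6000]
  T[2,:] = [-0.3333  +0.5000  +0.0000  -0.6667]
  T[3,:] = [+0.4444  +0.3333  -0.6667  +0.0000]
eigenvalue magnitudes: 1.1988, 0.9250, 0.5141, 0.2404.
ρ = 1.1988; 1.1988 > 1 ⇒ diverges.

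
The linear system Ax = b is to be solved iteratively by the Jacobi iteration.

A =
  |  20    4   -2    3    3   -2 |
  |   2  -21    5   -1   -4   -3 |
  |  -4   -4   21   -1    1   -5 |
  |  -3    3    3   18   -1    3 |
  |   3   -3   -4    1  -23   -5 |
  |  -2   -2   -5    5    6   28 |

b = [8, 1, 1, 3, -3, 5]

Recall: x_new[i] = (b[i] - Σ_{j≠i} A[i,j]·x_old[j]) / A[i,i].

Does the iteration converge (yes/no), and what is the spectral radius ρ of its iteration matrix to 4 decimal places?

yes, ρ = 0.5225

Split A = D + L + U, D = diag(20, -21, 21, 18, -23, 28).
T_J = -D⁻¹(L+U): T[3,1] = -(3)/(18) = -0.1667; T[3,3] = 0.
  T[0,:] = [+0.0000 -0.2000 +0.1000 -0.1500 -0.1500 +0.1000]
  T[1,:] = [+0.0952 +0.0000 +0.2381 -0.0476 -0.1905 -0.1429]
  T[2,:] = [+0.1905 +0.1905 +0.0000 +0.0476 -0.0476 +0.2381]
  T[3,:] = [+0.1667 -0.1667 -0.1667 +0.0000 +0.0556 -0.1667]
  T[4,:] = [+0.1304 -0.1304 -0.1739 +0.0435 +0.0000 -0.2174]
  T[5,:] = [+0.0714 +0.0714 +0.1786 -0.1786 -0.2143 +0.0000]
|eigenvalues of T|: 0.5225, 0.3015, 0.3015, 0.2086, 0.2086, 0.0586.
spectral radius ρ = 0.5225; 0.5225 < 1 ⇒ converges.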